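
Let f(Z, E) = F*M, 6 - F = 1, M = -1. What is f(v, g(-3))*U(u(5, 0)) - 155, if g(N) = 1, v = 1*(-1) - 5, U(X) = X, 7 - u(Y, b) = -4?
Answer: -210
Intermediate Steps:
u(Y, b) = 11 (u(Y, b) = 7 - 1*(-4) = 7 + 4 = 11)
F = 5 (F = 6 - 1*1 = 6 - 1 = 5)
v = -6 (v = -1 - 5 = -6)
f(Z, E) = -5 (f(Z, E) = 5*(-1) = -5)
f(v, g(-3))*U(u(5, 0)) - 155 = -5*11 - 155 = -55 - 155 = -210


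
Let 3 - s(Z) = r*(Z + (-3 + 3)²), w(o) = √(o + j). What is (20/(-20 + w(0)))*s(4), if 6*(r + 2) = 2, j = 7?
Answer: -11600/1179 - 580*√7/1179 ≈ -11.140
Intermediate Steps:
r = -5/3 (r = -2 + (⅙)*2 = -2 + ⅓ = -5/3 ≈ -1.6667)
w(o) = √(7 + o) (w(o) = √(o + 7) = √(7 + o))
s(Z) = 3 + 5*Z/3 (s(Z) = 3 - (-5)*(Z + (-3 + 3)²)/3 = 3 - (-5)*(Z + 0²)/3 = 3 - (-5)*(Z + 0)/3 = 3 - (-5)*Z/3 = 3 + 5*Z/3)
(20/(-20 + w(0)))*s(4) = (20/(-20 + √(7 + 0)))*(3 + (5/3)*4) = (20/(-20 + √7))*(3 + 20/3) = (20/(-20 + √7))*(29/3) = 580/(3*(-20 + √7))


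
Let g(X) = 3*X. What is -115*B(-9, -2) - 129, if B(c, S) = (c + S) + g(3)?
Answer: 101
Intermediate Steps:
B(c, S) = 9 + S + c (B(c, S) = (c + S) + 3*3 = (S + c) + 9 = 9 + S + c)
-115*B(-9, -2) - 129 = -115*(9 - 2 - 9) - 129 = -115*(-2) - 129 = 230 - 129 = 101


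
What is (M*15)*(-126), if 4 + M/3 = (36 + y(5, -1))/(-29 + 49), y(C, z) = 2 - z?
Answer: 23247/2 ≈ 11624.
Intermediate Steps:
M = -123/20 (M = -12 + 3*((36 + (2 - 1*(-1)))/(-29 + 49)) = -12 + 3*((36 + (2 + 1))/20) = -12 + 3*((36 + 3)*(1/20)) = -12 + 3*(39*(1/20)) = -12 + 3*(39/20) = -12 + 117/20 = -123/20 ≈ -6.1500)
(M*15)*(-126) = -123/20*15*(-126) = -369/4*(-126) = 23247/2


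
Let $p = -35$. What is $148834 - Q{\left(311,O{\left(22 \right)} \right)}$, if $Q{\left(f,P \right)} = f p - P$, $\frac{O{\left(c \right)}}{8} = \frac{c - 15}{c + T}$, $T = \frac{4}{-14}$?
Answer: $\frac{3034710}{19} \approx 1.5972 \cdot 10^{5}$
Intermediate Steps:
$T = - \frac{2}{7}$ ($T = 4 \left(- \frac{1}{14}\right) = - \frac{2}{7} \approx -0.28571$)
$O{\left(c \right)} = \frac{8 \left(-15 + c\right)}{- \frac{2}{7} + c}$ ($O{\left(c \right)} = 8 \frac{c - 15}{c - \frac{2}{7}} = 8 \frac{-15 + c}{- \frac{2}{7} + c} = \frac{8 \left(-15 + c\right)}{- \frac{2}{7} + c}$)
$Q{\left(f,P \right)} = - P - 35 f$ ($Q{\left(f,P \right)} = f \left(-35\right) - P = - 35 f - P = - P - 35 f$)
$148834 - Q{\left(311,O{\left(22 \right)} \right)} = 148834 - \left(- \frac{56 \left(-15 + 22\right)}{-2 + 7 \cdot 22} - 10885\right) = 148834 - \left(- \frac{56 \cdot 7}{-2 + 154} - 10885\right) = 148834 - \left(- \frac{56 \cdot 7}{152} - 10885\right) = 148834 - \left(\left(-1\right) \frac{49}{19} - 10885\right) = 148834 - \left(- \frac{49}{19} - 10885\right) = 148834 - - \frac{206864}{19} = 148834 + \frac{206864}{19} = \frac{3034710}{19}$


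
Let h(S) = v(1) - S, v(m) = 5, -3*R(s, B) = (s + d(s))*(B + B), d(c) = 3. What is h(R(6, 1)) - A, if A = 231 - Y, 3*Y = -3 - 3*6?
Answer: -227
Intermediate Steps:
R(s, B) = -2*B*(3 + s)/3 (R(s, B) = -(s + 3)*(B + B)/3 = -(3 + s)*2*B/3 = -2*B*(3 + s)/3)
Y = -7 (Y = (-3 - 3*6)/3 = (-3 - 18)/3 = (1/3)*(-21) = -7)
h(S) = 5 - S
A = 238 (A = 231 - 1*(-7) = 231 + 7 = 238)
h(R(6, 1)) - A = (5 - (-2)*(3 + 6)/3) - 1*238 = (5 - (-2)*9/3) - 238 = (5 - 1*(-6)) - 238 = (5 + 6) - 238 = 11 - 238 = -227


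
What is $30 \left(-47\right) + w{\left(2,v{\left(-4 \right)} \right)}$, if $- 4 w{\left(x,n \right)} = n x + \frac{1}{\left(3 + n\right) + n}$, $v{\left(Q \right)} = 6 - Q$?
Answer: $- \frac{130181}{92} \approx -1415.0$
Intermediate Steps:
$w{\left(x,n \right)} = - \frac{1}{4 \left(3 + 2 n\right)} - \frac{n x}{4}$ ($w{\left(x,n \right)} = - \frac{n x + \frac{1}{\left(3 + n\right) + n}}{4} = - \frac{n x + \frac{1}{3 + 2 n}}{4} = - \frac{\frac{1}{3 + 2 n} + n x}{4} = - \frac{1}{4 \left(3 + 2 n\right)} - \frac{n x}{4}$)
$30 \left(-47\right) + w{\left(2,v{\left(-4 \right)} \right)} = 30 \left(-47\right) + \frac{-1 - 3 \left(6 - -4\right) 2 - 4 \left(6 - -4\right)^{2}}{4 \left(3 + 2 \left(6 - -4\right)\right)} = -1410 + \frac{-1 - 3 \left(6 + 4\right) 2 - 4 \left(6 + 4\right)^{2}}{4 \left(3 + 2 \left(6 + 4\right)\right)} = -1410 + \frac{-1 - 30 \cdot 2 - 4 \cdot 10^{2}}{4 \left(3 + 2 \cdot 10\right)} = -1410 + \frac{-1 - 60 - 4 \cdot 100}{4 \left(3 + 20\right)} = -1410 + \frac{-1 - 60 - 400}{4 \cdot 23} = -1410 + \frac{1}{4} \cdot \frac{1}{23} \left(-461\right) = -1410 - \frac{461}{92} = - \frac{130181}{92}$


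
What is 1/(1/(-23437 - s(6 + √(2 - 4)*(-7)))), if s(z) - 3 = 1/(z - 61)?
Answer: (-164080*√2 + 1289199*I)/(-55*I + 7*√2) ≈ -23440.0 - 0.0031681*I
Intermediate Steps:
s(z) = 3 + 1/(-61 + z) (s(z) = 3 + 1/(z - 61) = 3 + 1/(-61 + z))
1/(1/(-23437 - s(6 + √(2 - 4)*(-7)))) = 1/(1/(-23437 - (-182 + 3*(6 + √(2 - 4)*(-7)))/(-61 + (6 + √(2 - 4)*(-7))))) = 1/(1/(-23437 - (-182 + 3*(6 + √(-2)*(-7)))/(-61 + (6 + √(-2)*(-7))))) = 1/(1/(-23437 - (-182 + 3*(6 + (I*√2)*(-7)))/(-61 + (6 + (I*√2)*(-7))))) = 1/(1/(-23437 - (-182 + 3*(6 - 7*I*√2))/(-61 + (6 - 7*I*√2)))) = 1/(1/(-23437 - (-182 + (18 - 21*I*√2))/(-55 - 7*I*√2))) = 1/(1/(-23437 - (-164 - 21*I*√2)/(-55 - 7*I*√2))) = -23437 - (-164 - 21*I*√2)/(-55 - 7*I*√2)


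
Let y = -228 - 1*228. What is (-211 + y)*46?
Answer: -30682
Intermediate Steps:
y = -456 (y = -228 - 228 = -456)
(-211 + y)*46 = (-211 - 456)*46 = -667*46 = -30682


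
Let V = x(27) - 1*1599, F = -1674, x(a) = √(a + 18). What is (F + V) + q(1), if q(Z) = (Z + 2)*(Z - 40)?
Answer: -3390 + 3*√5 ≈ -3383.3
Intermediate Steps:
x(a) = √(18 + a)
q(Z) = (-40 + Z)*(2 + Z) (q(Z) = (2 + Z)*(-40 + Z) = (-40 + Z)*(2 + Z))
V = -1599 + 3*√5 (V = √(18 + 27) - 1*1599 = √45 - 1599 = 3*√5 - 1599 = -1599 + 3*√5 ≈ -1592.3)
(F + V) + q(1) = (-1674 + (-1599 + 3*√5)) + (-80 + 1² - 38*1) = (-3273 + 3*√5) + (-80 + 1 - 38) = (-3273 + 3*√5) - 117 = -3390 + 3*√5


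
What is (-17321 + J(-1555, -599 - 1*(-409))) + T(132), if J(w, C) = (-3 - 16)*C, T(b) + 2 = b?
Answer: -13581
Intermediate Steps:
T(b) = -2 + b
J(w, C) = -19*C
(-17321 + J(-1555, -599 - 1*(-409))) + T(132) = (-17321 - 19*(-599 - 1*(-409))) + (-2 + 132) = (-17321 - 19*(-599 + 409)) + 130 = (-17321 - 19*(-190)) + 130 = (-17321 + 3610) + 130 = -13711 + 130 = -13581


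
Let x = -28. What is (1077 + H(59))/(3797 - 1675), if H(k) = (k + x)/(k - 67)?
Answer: 8585/16976 ≈ 0.50571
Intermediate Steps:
H(k) = (-28 + k)/(-67 + k) (H(k) = (k - 28)/(k - 67) = (-28 + k)/(-67 + k))
(1077 + H(59))/(3797 - 1675) = (1077 + (-28 + 59)/(-67 + 59))/(3797 - 1675) = (1077 + 31/(-8))/2122 = (1077 - 1/8*31)*(1/2122) = (1077 - 31/8)*(1/2122) = (8585/8)*(1/2122) = 8585/16976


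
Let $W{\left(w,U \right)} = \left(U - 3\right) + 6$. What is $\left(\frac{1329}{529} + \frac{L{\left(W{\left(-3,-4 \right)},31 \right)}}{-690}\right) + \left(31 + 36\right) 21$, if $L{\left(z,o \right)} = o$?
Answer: $\frac{22368247}{15870} \approx 1409.5$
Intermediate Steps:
$W{\left(w,U \right)} = 3 + U$ ($W{\left(w,U \right)} = \left(-3 + U\right) + 6 = 3 + U$)
$\left(\frac{1329}{529} + \frac{L{\left(W{\left(-3,-4 \right)},31 \right)}}{-690}\right) + \left(31 + 36\right) 21 = \left(\frac{1329}{529} + \frac{31}{-690}\right) + \left(31 + 36\right) 21 = \left(1329 \cdot \frac{1}{529} + 31 \left(- \frac{1}{690}\right)\right) + 67 \cdot 21 = \left(\frac{1329}{529} - \frac{31}{690}\right) + 1407 = \frac{39157}{15870} + 1407 = \frac{22368247}{15870}$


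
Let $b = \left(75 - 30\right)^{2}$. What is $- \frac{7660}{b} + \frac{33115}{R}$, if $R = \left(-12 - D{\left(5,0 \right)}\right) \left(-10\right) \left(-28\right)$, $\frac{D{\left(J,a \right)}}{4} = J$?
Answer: $- \frac{5427659}{725760} \approx -7.4786$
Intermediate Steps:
$D{\left(J,a \right)} = 4 J$
$b = 2025$ ($b = 45^{2} = 2025$)
$R = -8960$ ($R = \left(-12 - 4 \cdot 5\right) \left(-10\right) \left(-28\right) = \left(-12 - 20\right) \left(-10\right) \left(-28\right) = \left(-32\right) \left(-10\right) \left(-28\right) = 320 \left(-28\right) = -8960$)
$- \frac{7660}{b} + \frac{33115}{R} = - \frac{7660}{2025} + \frac{33115}{-8960} = \left(-7660\right) \frac{1}{2025} + 33115 \left(- \frac{1}{8960}\right) = - \frac{1532}{405} - \frac{6623}{1792} = - \frac{5427659}{725760}$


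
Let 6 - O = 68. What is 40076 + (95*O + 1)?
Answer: 34187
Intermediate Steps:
O = -62 (O = 6 - 1*68 = 6 - 68 = -62)
40076 + (95*O + 1) = 40076 + (95*(-62) + 1) = 40076 + (-5890 + 1) = 40076 - 5889 = 34187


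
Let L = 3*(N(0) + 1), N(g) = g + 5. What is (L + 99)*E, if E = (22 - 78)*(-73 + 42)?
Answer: 203112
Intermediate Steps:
N(g) = 5 + g
E = 1736 (E = -56*(-31) = 1736)
L = 18 (L = 3*((5 + 0) + 1) = 3*(5 + 1) = 3*6 = 18)
(L + 99)*E = (18 + 99)*1736 = 117*1736 = 203112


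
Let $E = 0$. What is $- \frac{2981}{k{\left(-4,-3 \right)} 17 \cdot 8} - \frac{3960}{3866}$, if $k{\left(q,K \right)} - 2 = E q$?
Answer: $- \frac{6300833}{525776} \approx -11.984$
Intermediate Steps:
$k{\left(q,K \right)} = 2$ ($k{\left(q,K \right)} = 2 + 0 q = 2 + 0 = 2$)
$- \frac{2981}{k{\left(-4,-3 \right)} 17 \cdot 8} - \frac{3960}{3866} = - \frac{2981}{2 \cdot 17 \cdot 8} - \frac{3960}{3866} = - \frac{2981}{34 \cdot 8} - \frac{1980}{1933} = - \frac{2981}{272} - \frac{1980}{1933} = - \frac{6300833}{525776}$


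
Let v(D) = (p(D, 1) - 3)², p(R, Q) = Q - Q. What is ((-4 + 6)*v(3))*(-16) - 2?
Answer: -290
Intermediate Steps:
p(R, Q) = 0
v(D) = 9 (v(D) = (0 - 3)² = (-3)² = 9)
((-4 + 6)*v(3))*(-16) - 2 = ((-4 + 6)*9)*(-16) - 2 = (2*9)*(-16) - 2 = 18*(-16) - 2 = -288 - 2 = -290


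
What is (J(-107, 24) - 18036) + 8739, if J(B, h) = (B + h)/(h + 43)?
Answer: -622982/67 ≈ -9298.2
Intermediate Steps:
J(B, h) = (B + h)/(43 + h)
(J(-107, 24) - 18036) + 8739 = ((-107 + 24)/(43 + 24) - 18036) + 8739 = (-83/67 - 18036) + 8739 = -1208495/67 + 8739 = -622982/67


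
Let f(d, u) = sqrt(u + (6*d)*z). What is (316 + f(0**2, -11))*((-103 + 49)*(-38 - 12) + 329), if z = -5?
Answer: 957164 + 3029*I*sqrt(11) ≈ 9.5716e+5 + 10046.0*I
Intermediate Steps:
f(d, u) = sqrt(u - 30*d) (f(d, u) = sqrt(u + (6*d)*(-5)) = sqrt(u - 30*d))
(316 + f(0**2, -11))*((-103 + 49)*(-38 - 12) + 329) = (316 + sqrt(-11 - 30*0**2))*((-103 + 49)*(-38 - 12) + 329) = (316 + sqrt(-11 - 30*0))*(-54*(-50) + 329) = (316 + sqrt(-11 + 0))*(2700 + 329) = (316 + sqrt(-11))*3029 = (316 + I*sqrt(11))*3029 = 957164 + 3029*I*sqrt(11)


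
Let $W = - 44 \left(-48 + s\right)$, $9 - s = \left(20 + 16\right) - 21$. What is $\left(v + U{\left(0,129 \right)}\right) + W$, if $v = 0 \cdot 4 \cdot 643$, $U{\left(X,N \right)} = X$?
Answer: $2376$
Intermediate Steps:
$s = -6$ ($s = 9 - \left(\left(20 + 16\right) - 21\right) = 9 - \left(36 - 21\right) = 9 - 15 = -6$)
$W = 2376$ ($W = - 44 \left(-48 - 6\right) = \left(-44\right) \left(-54\right) = 2376$)
$v = 0$ ($v = 0 \cdot 643 = 0$)
$\left(v + U{\left(0,129 \right)}\right) + W = \left(0 + 0\right) + 2376 = 0 + 2376 = 2376$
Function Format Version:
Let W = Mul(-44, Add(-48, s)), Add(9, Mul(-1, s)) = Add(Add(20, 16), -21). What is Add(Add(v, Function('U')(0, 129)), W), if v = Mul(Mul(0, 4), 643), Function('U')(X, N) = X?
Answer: 2376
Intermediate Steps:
s = -6 (s = Add(9, Mul(-1, Add(Add(20, 16), -21))) = Add(9, Mul(-1, Add(36, -21))) = Add(9, Mul(-1, 15)) = Add(9, -15) = -6)
W = 2376 (W = Mul(-44, Add(-48, -6)) = Mul(-44, -54) = 2376)
v = 0 (v = Mul(0, 643) = 0)
Add(Add(v, Function('U')(0, 129)), W) = Add(Add(0, 0), 2376) = Add(0, 2376) = 2376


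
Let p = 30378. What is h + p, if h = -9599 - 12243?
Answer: 8536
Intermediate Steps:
h = -21842
h + p = -21842 + 30378 = 8536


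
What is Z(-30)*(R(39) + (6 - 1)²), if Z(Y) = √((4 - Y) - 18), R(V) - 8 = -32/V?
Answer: 5020/39 ≈ 128.72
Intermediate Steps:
R(V) = 8 - 32/V
Z(Y) = √(-14 - Y)
Z(-30)*(R(39) + (6 - 1)²) = √(-14 - 1*(-30))*((8 - 32/39) + (6 - 1)²) = √(-14 + 30)*((8 - 32*1/39) + 5²) = √16*((8 - 32/39) + 25) = 4*(280/39 + 25) = 4*(1255/39) = 5020/39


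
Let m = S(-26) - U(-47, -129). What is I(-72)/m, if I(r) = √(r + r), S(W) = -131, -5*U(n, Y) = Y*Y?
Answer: 30*I/7993 ≈ 0.0037533*I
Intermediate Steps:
U(n, Y) = -Y²/5 (U(n, Y) = -Y*Y/5 = -Y²/5)
I(r) = √2*√r (I(r) = √(2*r) = √2*√r)
m = 15986/5 (m = -131 - (-1)*(-129)²/5 = -131 - (-1)*16641/5 = -131 - 1*(-16641/5) = -131 + 16641/5 = 15986/5 ≈ 3197.2)
I(-72)/m = (√2*√(-72))/(15986/5) = (√2*(6*I*√2))*(5/15986) = (12*I)*(5/15986) = 30*I/7993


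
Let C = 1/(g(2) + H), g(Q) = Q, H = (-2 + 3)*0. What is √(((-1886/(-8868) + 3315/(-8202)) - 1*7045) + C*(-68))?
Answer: I*√65020765122769287/3030639 ≈ 84.138*I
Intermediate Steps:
H = 0 (H = 1*0 = 0)
C = ½ (C = 1/(2 + 0) = 1/2 = ½ ≈ 0.50000)
√(((-1886/(-8868) + 3315/(-8202)) - 1*7045) + C*(-68)) = √(((-1886/(-8868) + 3315/(-8202)) - 1*7045) + (½)*(-68)) = √(((-1886*(-1/8868) + 3315*(-1/8202)) - 7045) - 34) = √(((943/4434 - 1105/2734) - 7045) - 34) = √((-580352/3030639 - 7045) - 34) = √(-21351432107/3030639 - 34) = √(-21454473833/3030639) = I*√65020765122769287/3030639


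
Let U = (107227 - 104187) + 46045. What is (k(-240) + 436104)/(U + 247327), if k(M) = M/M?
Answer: 436105/296412 ≈ 1.4713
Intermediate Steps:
k(M) = 1
U = 49085 (U = 3040 + 46045 = 49085)
(k(-240) + 436104)/(U + 247327) = (1 + 436104)/(49085 + 247327) = 436105/296412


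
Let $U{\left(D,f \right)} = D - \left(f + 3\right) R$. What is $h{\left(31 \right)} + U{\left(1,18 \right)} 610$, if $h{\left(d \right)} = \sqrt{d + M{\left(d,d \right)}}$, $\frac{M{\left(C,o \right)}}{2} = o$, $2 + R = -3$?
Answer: $64660 + \sqrt{93} \approx 64670.0$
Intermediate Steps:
$R = -5$ ($R = -2 - 3 = -5$)
$M{\left(C,o \right)} = 2 o$
$U{\left(D,f \right)} = 15 + D + 5 f$ ($U{\left(D,f \right)} = D - \left(f + 3\right) \left(-5\right) = D - \left(3 + f\right) \left(-5\right) = D - \left(-15 - 5 f\right) = D + \left(15 + 5 f\right) = 15 + D + 5 f$)
$h{\left(d \right)} = \sqrt{3} \sqrt{d}$ ($h{\left(d \right)} = \sqrt{d + 2 d} = \sqrt{3 d} = \sqrt{3} \sqrt{d}$)
$h{\left(31 \right)} + U{\left(1,18 \right)} 610 = \sqrt{3} \sqrt{31} + \left(15 + 1 + 5 \cdot 18\right) 610 = \sqrt{93} + \left(15 + 1 + 90\right) 610 = \sqrt{93} + 106 \cdot 610 = \sqrt{93} + 64660 = 64660 + \sqrt{93}$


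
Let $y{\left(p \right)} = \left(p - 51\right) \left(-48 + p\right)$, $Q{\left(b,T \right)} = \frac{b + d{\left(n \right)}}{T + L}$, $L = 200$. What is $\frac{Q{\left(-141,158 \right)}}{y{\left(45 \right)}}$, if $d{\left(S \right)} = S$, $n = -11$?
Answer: $- \frac{38}{1611} \approx -0.023588$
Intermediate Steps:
$Q{\left(b,T \right)} = \frac{-11 + b}{200 + T}$ ($Q{\left(b,T \right)} = \frac{b - 11}{T + 200} = \frac{-11 + b}{200 + T}$)
$y{\left(p \right)} = \left(-51 + p\right) \left(-48 + p\right)$
$\frac{Q{\left(-141,158 \right)}}{y{\left(45 \right)}} = \frac{\frac{1}{200 + 158} \left(-11 - 141\right)}{2448 + 45^{2} - 4455} = \frac{\frac{1}{358} \left(-152\right)}{2448 + 2025 - 4455} = \frac{\frac{1}{358} \left(-152\right)}{18} = \left(- \frac{76}{179}\right) \frac{1}{18} = - \frac{38}{1611}$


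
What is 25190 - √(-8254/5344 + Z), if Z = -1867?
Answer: 25190 - I*√833789417/668 ≈ 25190.0 - 43.227*I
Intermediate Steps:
25190 - √(-8254/5344 + Z) = 25190 - √(-8254/5344 - 1867) = 25190 - √(-8254*1/5344 - 1867) = 25190 - √(-4127/2672 - 1867) = 25190 - √(-4992751/2672) = 25190 - I*√833789417/668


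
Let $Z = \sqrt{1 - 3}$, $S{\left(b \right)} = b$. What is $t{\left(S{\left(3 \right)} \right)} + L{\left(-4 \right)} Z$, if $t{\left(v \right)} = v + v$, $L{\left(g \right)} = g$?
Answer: $6 - 4 i \sqrt{2} \approx 6.0 - 5.6569 i$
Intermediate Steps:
$t{\left(v \right)} = 2 v$
$Z = i \sqrt{2}$ ($Z = \sqrt{-2} = i \sqrt{2} \approx 1.4142 i$)
$t{\left(S{\left(3 \right)} \right)} + L{\left(-4 \right)} Z = 2 \cdot 3 - 4 i \sqrt{2} = 6 - 4 i \sqrt{2}$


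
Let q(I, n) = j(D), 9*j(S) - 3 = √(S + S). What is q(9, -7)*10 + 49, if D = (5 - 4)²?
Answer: 157/3 + 10*√2/9 ≈ 53.905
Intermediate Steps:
D = 1 (D = 1² = 1)
j(S) = ⅓ + √2*√S/9 (j(S) = ⅓ + √(S + S)/9 = ⅓ + √(2*S)/9 = ⅓ + (√2*√S)/9 = ⅓ + √2*√S/9)
q(I, n) = ⅓ + √2/9 (q(I, n) = ⅓ + √2*√1/9 = ⅓ + (⅑)*√2*1 = ⅓ + √2/9)
q(9, -7)*10 + 49 = (⅓ + √2/9)*10 + 49 = (10/3 + 10*√2/9) + 49 = 157/3 + 10*√2/9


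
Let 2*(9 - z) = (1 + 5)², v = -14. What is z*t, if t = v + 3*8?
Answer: -90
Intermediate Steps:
t = 10 (t = -14 + 3*8 = -14 + 24 = 10)
z = -9 (z = 9 - (1 + 5)²/2 = 9 - ½*6² = 9 - ½*36 = 9 - 18 = -9)
z*t = -9*10 = -90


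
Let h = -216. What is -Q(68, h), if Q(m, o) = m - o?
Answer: -284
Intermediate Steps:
-Q(68, h) = -(68 - 1*(-216)) = -(68 + 216) = -1*284 = -284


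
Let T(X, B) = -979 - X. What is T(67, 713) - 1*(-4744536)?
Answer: 4743490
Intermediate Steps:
T(67, 713) - 1*(-4744536) = (-979 - 1*67) - 1*(-4744536) = (-979 - 67) + 4744536 = -1046 + 4744536 = 4743490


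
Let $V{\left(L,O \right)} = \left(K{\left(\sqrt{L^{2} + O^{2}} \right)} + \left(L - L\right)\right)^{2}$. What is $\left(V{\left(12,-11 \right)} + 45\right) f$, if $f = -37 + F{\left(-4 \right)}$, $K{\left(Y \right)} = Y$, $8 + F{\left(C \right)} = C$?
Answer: $-15190$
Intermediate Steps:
$F{\left(C \right)} = -8 + C$
$f = -49$ ($f = -37 - 12 = -49$)
$V{\left(L,O \right)} = L^{2} + O^{2}$ ($V{\left(L,O \right)} = \left(\sqrt{L^{2} + O^{2}} + \left(L - L\right)\right)^{2} = \left(\sqrt{L^{2} + O^{2}} + 0\right)^{2} = \left(\sqrt{L^{2} + O^{2}}\right)^{2} = L^{2} + O^{2}$)
$\left(V{\left(12,-11 \right)} + 45\right) f = \left(\left(12^{2} + \left(-11\right)^{2}\right) + 45\right) \left(-49\right) = \left(\left(144 + 121\right) + 45\right) \left(-49\right) = \left(265 + 45\right) \left(-49\right) = 310 \left(-49\right) = -15190$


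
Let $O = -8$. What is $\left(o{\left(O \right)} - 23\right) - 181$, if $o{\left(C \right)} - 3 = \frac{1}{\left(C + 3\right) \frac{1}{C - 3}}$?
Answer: $- \frac{994}{5} \approx -198.8$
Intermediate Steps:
$o{\left(C \right)} = 3 + \frac{-3 + C}{3 + C}$ ($o{\left(C \right)} = 3 + \frac{1}{\left(C + 3\right) \frac{1}{C - 3}} = 3 + \frac{1}{\left(3 + C\right) \frac{1}{-3 + C}} = 3 + \frac{1}{\frac{1}{-3 + C} \left(3 + C\right)} = 3 + \frac{-3 + C}{3 + C}$)
$\left(o{\left(O \right)} - 23\right) - 181 = \left(\frac{2 \left(3 + 2 \left(-8\right)\right)}{3 - 8} - 23\right) - 181 = \left(\frac{2 \left(3 - 16\right)}{-5} - 23\right) - 181 = \left(2 \left(- \frac{1}{5}\right) \left(-13\right) - 23\right) - 181 = \left(\frac{26}{5} - 23\right) - 181 = - \frac{89}{5} - 181 = - \frac{994}{5}$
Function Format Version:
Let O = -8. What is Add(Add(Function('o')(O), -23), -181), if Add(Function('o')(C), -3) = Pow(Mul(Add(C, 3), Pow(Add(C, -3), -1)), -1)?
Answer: Rational(-994, 5) ≈ -198.80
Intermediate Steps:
Function('o')(C) = Add(3, Mul(Pow(Add(3, C), -1), Add(-3, C))) (Function('o')(C) = Add(3, Pow(Mul(Add(C, 3), Pow(Add(C, -3), -1)), -1)) = Add(3, Pow(Mul(Add(3, C), Pow(Add(-3, C), -1)), -1)) = Add(3, Pow(Mul(Pow(Add(-3, C), -1), Add(3, C)), -1)) = Add(3, Mul(Pow(Add(3, C), -1), Add(-3, C))))
Add(Add(Function('o')(O), -23), -181) = Add(Add(Mul(2, Pow(Add(3, -8), -1), Add(3, Mul(2, -8))), -23), -181) = Add(Add(Mul(2, Pow(-5, -1), Add(3, -16)), -23), -181) = Add(Add(Mul(2, Rational(-1, 5), -13), -23), -181) = Add(Add(Rational(26, 5), -23), -181) = Add(Rational(-89, 5), -181) = Rational(-994, 5)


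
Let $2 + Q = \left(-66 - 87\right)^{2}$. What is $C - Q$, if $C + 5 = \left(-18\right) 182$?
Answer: $-26688$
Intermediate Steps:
$C = -3281$ ($C = -5 - 3276 = -3281$)
$Q = 23407$ ($Q = -2 + \left(-66 - 87\right)^{2} = -2 + \left(-153\right)^{2} = -2 + 23409 = 23407$)
$C - Q = -3281 - 23407 = -26688$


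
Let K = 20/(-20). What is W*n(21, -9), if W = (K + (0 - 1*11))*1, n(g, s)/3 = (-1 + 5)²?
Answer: -576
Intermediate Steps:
K = -1 (K = 20*(-1/20) = -1)
n(g, s) = 48 (n(g, s) = 3*(-1 + 5)² = 3*4² = 3*16 = 48)
W = -12 (W = (-1 + (0 - 1*11))*1 = (-1 + (0 - 11))*1 = (-1 - 11)*1 = -12*1 = -12)
W*n(21, -9) = -12*48 = -576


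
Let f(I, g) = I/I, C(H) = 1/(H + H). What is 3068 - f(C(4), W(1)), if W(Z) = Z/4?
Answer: 3067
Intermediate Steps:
C(H) = 1/(2*H)
W(Z) = Z/4 (W(Z) = Z*(1/4) = Z/4)
f(I, g) = 1
3068 - f(C(4), W(1)) = 3068 - 1*1 = 3068 - 1 = 3067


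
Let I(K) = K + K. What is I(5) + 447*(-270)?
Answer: -120680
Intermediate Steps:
I(K) = 2*K
I(5) + 447*(-270) = 2*5 + 447*(-270) = 10 - 120690 = -120680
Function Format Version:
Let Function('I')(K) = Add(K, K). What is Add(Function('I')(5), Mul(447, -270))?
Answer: -120680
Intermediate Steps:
Function('I')(K) = Mul(2, K)
Add(Function('I')(5), Mul(447, -270)) = Add(Mul(2, 5), Mul(447, -270)) = Add(10, -120690) = -120680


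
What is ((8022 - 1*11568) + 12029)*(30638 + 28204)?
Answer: 499156686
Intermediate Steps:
((8022 - 1*11568) + 12029)*(30638 + 28204) = ((8022 - 11568) + 12029)*58842 = (-3546 + 12029)*58842 = 8483*58842 = 499156686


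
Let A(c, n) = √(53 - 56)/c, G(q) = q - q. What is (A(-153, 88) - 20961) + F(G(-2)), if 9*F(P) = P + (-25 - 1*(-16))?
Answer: -20962 - I*√3/153 ≈ -20962.0 - 0.011321*I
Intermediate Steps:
G(q) = 0
F(P) = -1 + P/9 (F(P) = (P + (-25 - 1*(-16)))/9 = (P + (-25 + 16))/9 = (P - 9)/9 = (-9 + P)/9 = -1 + P/9)
A(c, n) = I*√3/c (A(c, n) = √(-3)/c = (I*√3)/c = I*√3/c)
(A(-153, 88) - 20961) + F(G(-2)) = (I*√3/(-153) - 20961) + (-1 + (⅑)*0) = (I*√3*(-1/153) - 20961) + (-1 + 0) = (-I*√3/153 - 20961) - 1 = (-20961 - I*√3/153) - 1 = -20962 - I*√3/153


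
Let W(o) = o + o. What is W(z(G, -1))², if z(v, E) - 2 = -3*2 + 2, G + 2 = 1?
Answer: 16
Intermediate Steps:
G = -1 (G = -2 + 1 = -1)
z(v, E) = -2 (z(v, E) = 2 + (-3*2 + 2) = 2 + (-6 + 2) = 2 - 4 = -2)
W(o) = 2*o
W(z(G, -1))² = (2*(-2))² = (-4)² = 16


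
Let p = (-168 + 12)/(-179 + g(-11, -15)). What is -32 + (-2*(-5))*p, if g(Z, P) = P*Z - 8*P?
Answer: -2476/53 ≈ -46.717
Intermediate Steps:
g(Z, P) = -8*P + P*Z
p = -78/53 (p = (-168 + 12)/(-179 - 15*(-8 - 11)) = -156/(-179 - 15*(-19)) = -156/(-179 + 285) = -156/106 = -156*1/106 = -78/53 ≈ -1.4717)
-32 + (-2*(-5))*p = -32 - 2*(-5)*(-78/53) = -32 + 10*(-78/53) = -32 - 780/53 = -2476/53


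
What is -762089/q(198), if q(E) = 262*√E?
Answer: -762089*√22/17292 ≈ -206.71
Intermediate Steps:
-762089/q(198) = -762089*√22/17292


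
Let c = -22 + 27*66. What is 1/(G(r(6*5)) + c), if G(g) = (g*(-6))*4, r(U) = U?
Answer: 1/1040 ≈ 0.00096154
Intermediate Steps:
G(g) = -24*g (G(g) = -6*g*4 = -24*g)
c = 1760 (c = -22 + 1782 = 1760)
1/(G(r(6*5)) + c) = 1/(-144*5 + 1760) = 1/(-24*30 + 1760) = 1/(-720 + 1760) = 1/1040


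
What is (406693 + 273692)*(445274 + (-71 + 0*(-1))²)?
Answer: 306387571275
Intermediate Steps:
(406693 + 273692)*(445274 + (-71 + 0*(-1))²) = 680385*(445274 + (-71 + 0)²) = 680385*(445274 + (-71)²) = 680385*(445274 + 5041) = 680385*450315 = 306387571275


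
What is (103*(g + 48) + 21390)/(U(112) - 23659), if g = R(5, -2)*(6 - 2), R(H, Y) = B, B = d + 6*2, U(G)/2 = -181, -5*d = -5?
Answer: -31690/24021 ≈ -1.3193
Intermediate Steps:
d = 1 (d = -⅕*(-5) = 1)
U(G) = -362 (U(G) = 2*(-181) = -362)
B = 13 (B = 1 + 6*2 = 1 + 12 = 13)
R(H, Y) = 13
g = 52 (g = 13*(6 - 2) = 13*4 = 52)
(103*(g + 48) + 21390)/(U(112) - 23659) = (103*(52 + 48) + 21390)/(-362 - 23659) = (103*100 + 21390)/(-24021) = (10300 + 21390)*(-1/24021) = 31690*(-1/24021) = -31690/24021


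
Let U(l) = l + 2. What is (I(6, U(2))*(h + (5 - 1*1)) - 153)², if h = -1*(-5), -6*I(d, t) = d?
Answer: 26244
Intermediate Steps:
U(l) = 2 + l
I(d, t) = -d/6
h = 5
(I(6, U(2))*(h + (5 - 1*1)) - 153)² = ((-⅙*6)*(5 + (5 - 1*1)) - 153)² = (-(5 + (5 - 1)) - 153)² = (-(5 + 4) - 153)² = (-1*9 - 153)² = (-9 - 153)² = (-162)² = 26244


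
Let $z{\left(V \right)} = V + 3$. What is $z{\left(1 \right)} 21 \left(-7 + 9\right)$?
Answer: $168$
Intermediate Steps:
$z{\left(V \right)} = 3 + V$
$z{\left(1 \right)} 21 \left(-7 + 9\right) = \left(3 + 1\right) 21 \left(-7 + 9\right) = 4 \cdot 21 \cdot 2 = 84 \cdot 2 = 168$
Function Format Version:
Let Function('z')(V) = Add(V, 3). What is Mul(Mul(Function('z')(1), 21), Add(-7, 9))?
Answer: 168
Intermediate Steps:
Function('z')(V) = Add(3, V)
Mul(Mul(Function('z')(1), 21), Add(-7, 9)) = Mul(Mul(Add(3, 1), 21), Add(-7, 9)) = Mul(Mul(4, 21), 2) = Mul(84, 2) = 168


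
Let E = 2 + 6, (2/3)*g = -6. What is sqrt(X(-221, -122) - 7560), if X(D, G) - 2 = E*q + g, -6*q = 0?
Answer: I*sqrt(7567) ≈ 86.989*I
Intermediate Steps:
q = 0 (q = -1/6*0 = 0)
g = -9 (g = (3/2)*(-6) = -9)
E = 8
X(D, G) = -7 (X(D, G) = 2 + (8*0 - 9) = 2 + (0 - 9) = 2 - 9 = -7)
sqrt(X(-221, -122) - 7560) = sqrt(-7 - 7560) = sqrt(-7567) = I*sqrt(7567)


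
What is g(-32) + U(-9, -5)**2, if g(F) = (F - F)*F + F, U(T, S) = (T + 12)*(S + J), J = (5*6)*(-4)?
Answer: 140593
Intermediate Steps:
J = -120 (J = 30*(-4) = -120)
U(T, S) = (-120 + S)*(12 + T) (U(T, S) = (T + 12)*(S - 120) = (12 + T)*(-120 + S) = (-120 + S)*(12 + T))
g(F) = F (g(F) = 0*F + F = 0 + F = F)
g(-32) + U(-9, -5)**2 = -32 + (-1440 - 120*(-9) + 12*(-5) - 5*(-9))**2 = -32 + (-1440 + 1080 - 60 + 45)**2 = -32 + (-375)**2 = -32 + 140625 = 140593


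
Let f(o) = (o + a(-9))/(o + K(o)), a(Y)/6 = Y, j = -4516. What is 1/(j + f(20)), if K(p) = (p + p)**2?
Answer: -810/3657977 ≈ -0.00022143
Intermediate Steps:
a(Y) = 6*Y
K(p) = 4*p**2 (K(p) = (2*p)**2 = 4*p**2)
f(o) = (-54 + o)/(o + 4*o**2) (f(o) = (o + 6*(-9))/(o + 4*o**2) = (o - 54)/(o + 4*o**2) = (-54 + o)/(o + 4*o**2))
1/(j + f(20)) = 1/(-4516 + (-54 + 20)/(20*(1 + 4*20))) = 1/(-4516 + (1/20)*(-34)/(1 + 80)) = 1/(-4516 + (1/20)*(-34)/81) = 1/(-4516 + (1/20)*(1/81)*(-34)) = 1/(-4516 - 17/810) = 1/(-3657977/810) = -810/3657977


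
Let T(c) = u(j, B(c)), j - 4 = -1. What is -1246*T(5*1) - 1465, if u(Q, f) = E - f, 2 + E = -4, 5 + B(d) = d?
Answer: 6011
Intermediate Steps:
B(d) = -5 + d
j = 3 (j = 4 - 1 = 3)
E = -6 (E = -2 - 4 = -6)
u(Q, f) = -6 - f
T(c) = -1 - c (T(c) = -6 - (-5 + c) = -6 + (5 - c) = -1 - c)
-1246*T(5*1) - 1465 = -1246*(-1 - 5) - 1465 = -1246*(-6) - 1465 = 7476 - 1465 = 6011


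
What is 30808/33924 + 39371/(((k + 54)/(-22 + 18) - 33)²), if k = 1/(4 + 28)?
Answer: 5743651994902/300551450529 ≈ 19.110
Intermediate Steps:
k = 1/32 ≈ 0.031250
30808/33924 + 39371/(((k + 54)/(-22 + 18) - 33)²) = 30808/33924 + 39371/(((1/32 + 54)/(-22 + 18) - 33)²) = 30808*(1/33924) + 39371/(((1729/32)/(-4) - 33)²) = 7702/8481 + 39371/(((1729/32)*(-¼) - 33)²) = 7702/8481 + 39371/((-1729/128 - 33)²) = 7702/8481 + 39371/((-5953/128)²) = 7702/8481 + 39371/(35438209/16384) = 7702/8481 + 39371*(16384/35438209) = 7702/8481 + 645054464/35438209 = 5743651994902/300551450529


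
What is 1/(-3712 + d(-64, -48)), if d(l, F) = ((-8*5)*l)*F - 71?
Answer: -1/126663 ≈ -7.8950e-6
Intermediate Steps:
d(l, F) = -71 - 40*F*l (d(l, F) = (-40*l)*F - 71 = -40*F*l - 71 = -71 - 40*F*l)
1/(-3712 + d(-64, -48)) = 1/(-3712 + (-71 - 40*(-48)*(-64))) = 1/(-3712 + (-71 - 122880)) = 1/(-3712 - 122951) = 1/(-126663) = -1/126663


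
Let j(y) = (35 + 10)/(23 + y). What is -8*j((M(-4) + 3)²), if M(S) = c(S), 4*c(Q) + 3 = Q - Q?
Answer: -5760/449 ≈ -12.829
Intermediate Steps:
c(Q) = -¾ (c(Q) = -¾ + (Q - Q)/4 = -¾ + (¼)*0 = -¾ + 0 = -¾)
M(S) = -¾
j(y) = 45/(23 + y)
-8*j((M(-4) + 3)²) = -360/(23 + (-¾ + 3)²) = -360/(23 + (9/4)²) = -360/(23 + 81/16) = -360/449/16 = -360*16/449 = -8*720/449 = -5760/449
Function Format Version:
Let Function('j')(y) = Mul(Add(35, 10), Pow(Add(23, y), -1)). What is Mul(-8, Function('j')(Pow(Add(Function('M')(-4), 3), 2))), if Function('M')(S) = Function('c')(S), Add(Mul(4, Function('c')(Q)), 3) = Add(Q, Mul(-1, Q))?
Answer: Rational(-5760, 449) ≈ -12.829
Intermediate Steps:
Function('c')(Q) = Rational(-3, 4) (Function('c')(Q) = Add(Rational(-3, 4), Mul(Rational(1, 4), Add(Q, Mul(-1, Q)))) = Add(Rational(-3, 4), Mul(Rational(1, 4), 0)) = Add(Rational(-3, 4), 0) = Rational(-3, 4))
Function('M')(S) = Rational(-3, 4)
Function('j')(y) = Mul(45, Pow(Add(23, y), -1))
Mul(-8, Function('j')(Pow(Add(Function('M')(-4), 3), 2))) = Mul(-8, Mul(45, Pow(Add(23, Pow(Add(Rational(-3, 4), 3), 2)), -1))) = Mul(-8, Mul(45, Pow(Add(23, Pow(Rational(9, 4), 2)), -1))) = Mul(-8, Mul(45, Pow(Add(23, Rational(81, 16)), -1))) = Mul(-8, Mul(45, Pow(Rational(449, 16), -1))) = Mul(-8, Mul(45, Rational(16, 449))) = Mul(-8, Rational(720, 449)) = Rational(-5760, 449)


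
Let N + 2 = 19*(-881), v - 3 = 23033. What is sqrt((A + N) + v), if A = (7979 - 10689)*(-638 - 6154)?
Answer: sqrt(18412615) ≈ 4291.0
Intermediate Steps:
v = 23036 (v = 3 + 23033 = 23036)
A = 18406320 (A = -2710*(-6792) = 18406320)
N = -16741 (N = -2 + 19*(-881) = -2 - 16739 = -16741)
sqrt((A + N) + v) = sqrt((18406320 - 16741) + 23036) = sqrt(18389579 + 23036) = sqrt(18412615)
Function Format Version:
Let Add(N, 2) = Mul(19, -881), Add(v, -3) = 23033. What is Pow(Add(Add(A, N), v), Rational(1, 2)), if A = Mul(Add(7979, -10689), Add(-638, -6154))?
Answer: Pow(18412615, Rational(1, 2)) ≈ 4291.0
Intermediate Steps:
v = 23036 (v = Add(3, 23033) = 23036)
A = 18406320 (A = Mul(-2710, -6792) = 18406320)
N = -16741 (N = Add(-2, Mul(19, -881)) = Add(-2, -16739) = -16741)
Pow(Add(Add(A, N), v), Rational(1, 2)) = Pow(Add(Add(18406320, -16741), 23036), Rational(1, 2)) = Pow(Add(18389579, 23036), Rational(1, 2)) = Pow(18412615, Rational(1, 2))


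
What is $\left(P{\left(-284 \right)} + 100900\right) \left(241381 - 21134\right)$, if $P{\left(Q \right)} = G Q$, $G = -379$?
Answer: $45929428392$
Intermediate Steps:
$P{\left(Q \right)} = - 379 Q$
$\left(P{\left(-284 \right)} + 100900\right) \left(241381 - 21134\right) = \left(\left(-379\right) \left(-284\right) + 100900\right) \left(241381 - 21134\right) = \left(107636 + 100900\right) 220247 = 208536 \cdot 220247 = 45929428392$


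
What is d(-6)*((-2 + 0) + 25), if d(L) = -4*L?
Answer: 552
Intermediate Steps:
d(-6)*((-2 + 0) + 25) = (-4*(-6))*((-2 + 0) + 25) = 24*(-2 + 25) = 24*23 = 552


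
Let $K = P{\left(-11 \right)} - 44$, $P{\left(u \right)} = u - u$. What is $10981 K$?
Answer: $-483164$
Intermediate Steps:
$P{\left(u \right)} = 0$
$K = -44$ ($K = 0 - 44 = -44$)
$10981 K = 10981 \left(-44\right) = -483164$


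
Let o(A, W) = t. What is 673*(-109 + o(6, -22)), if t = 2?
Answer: -72011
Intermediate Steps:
o(A, W) = 2
673*(-109 + o(6, -22)) = 673*(-109 + 2) = 673*(-107) = -72011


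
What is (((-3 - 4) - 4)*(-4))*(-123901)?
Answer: -5451644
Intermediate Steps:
(((-3 - 4) - 4)*(-4))*(-123901) = ((-7 - 4)*(-4))*(-123901) = -11*(-4)*(-123901) = 44*(-123901) = -5451644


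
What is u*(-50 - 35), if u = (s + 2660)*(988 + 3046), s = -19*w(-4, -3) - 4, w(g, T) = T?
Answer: -930260570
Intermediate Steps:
s = 53 (s = -19*(-3) - 4 = 57 - 4 = 53)
u = 10944242 (u = (53 + 2660)*(988 + 3046) = 2713*4034 = 10944242)
u*(-50 - 35) = 10944242*(-50 - 35) = 10944242*(-85) = -930260570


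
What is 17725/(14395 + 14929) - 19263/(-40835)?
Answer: 1288668587/1197445540 ≈ 1.0762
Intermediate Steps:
17725/(14395 + 14929) - 19263/(-40835) = 17725/29324 - 19263*(-1/40835) = 17725*(1/29324) + 19263/40835 = 17725/29324 + 19263/40835 = 1288668587/1197445540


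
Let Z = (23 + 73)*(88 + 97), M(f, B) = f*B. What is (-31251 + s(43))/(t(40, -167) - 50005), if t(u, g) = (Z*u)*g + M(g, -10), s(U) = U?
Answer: 31208/118685135 ≈ 0.00026295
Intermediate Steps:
M(f, B) = B*f
Z = 17760 (Z = 96*185 = 17760)
t(u, g) = -10*g + 17760*g*u (t(u, g) = (17760*u)*g - 10*g = 17760*g*u - 10*g = -10*g + 17760*g*u)
(-31251 + s(43))/(t(40, -167) - 50005) = (-31251 + 43)/(10*(-167)*(-1 + 1776*40) - 50005) = -31208/(10*(-167)*(-1 + 71040) - 50005) = -31208/(10*(-167)*71039 - 50005) = -31208/(-118635130 - 50005) = -31208/(-118685135) = -31208*(-1/118685135) = 31208/118685135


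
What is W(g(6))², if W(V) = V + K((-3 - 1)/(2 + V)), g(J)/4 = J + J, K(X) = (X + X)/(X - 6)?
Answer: 3330625/1444 ≈ 2306.5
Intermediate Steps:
K(X) = 2*X/(-6 + X) (K(X) = (2*X)/(-6 + X) = 2*X/(-6 + X))
g(J) = 8*J (g(J) = 4*(J + J) = 4*(2*J) = 8*J)
W(V) = V - 8/((-6 - 4/(2 + V))*(2 + V)) (W(V) = V + 2*((-3 - 1)/(2 + V))/(-6 + (-3 - 1)/(2 + V)) = V + 2*(-4/(2 + V))/(-6 - 4/(2 + V)) = V - 8/((-6 - 4/(2 + V))*(2 + V)))
W(g(6))² = ((4 + (8*6)*(8 + 3*(8*6)))/(8 + 3*(8*6)))² = ((4 + 48*(8 + 3*48))/(8 + 3*48))² = ((4 + 48*(8 + 144))/(8 + 144))² = ((4 + 48*152)/152)² = ((4 + 7296)/152)² = ((1/152)*7300)² = (1825/38)² = 3330625/1444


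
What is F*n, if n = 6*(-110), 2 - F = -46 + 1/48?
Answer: -126665/4 ≈ -31666.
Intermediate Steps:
F = 2303/48 (F = 2 - (-46 + 1/48) = 2 - 1*(-2207/48) = 2 + 2207/48 = 2303/48 ≈ 47.979)
n = -660
F*n = (2303/48)*(-660) = -126665/4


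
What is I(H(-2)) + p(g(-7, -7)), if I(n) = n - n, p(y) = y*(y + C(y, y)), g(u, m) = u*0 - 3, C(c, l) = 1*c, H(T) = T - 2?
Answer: 18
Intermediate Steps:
H(T) = -2 + T
C(c, l) = c
g(u, m) = -3 (g(u, m) = 0 - 3 = -3)
p(y) = 2*y² (p(y) = y*(y + y) = y*(2*y) = 2*y²)
I(n) = 0
I(H(-2)) + p(g(-7, -7)) = 0 + 2*(-3)² = 0 + 2*9 = 0 + 18 = 18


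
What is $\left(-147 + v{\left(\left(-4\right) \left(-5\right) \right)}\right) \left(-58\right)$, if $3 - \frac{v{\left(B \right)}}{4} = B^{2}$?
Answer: $100630$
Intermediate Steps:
$v{\left(B \right)} = 12 - 4 B^{2}$
$\left(-147 + v{\left(\left(-4\right) \left(-5\right) \right)}\right) \left(-58\right) = \left(-147 + \left(12 - 4 \left(\left(-4\right) \left(-5\right)\right)^{2}\right)\right) \left(-58\right) = \left(-147 + \left(12 - 4 \cdot 20^{2}\right)\right) \left(-58\right) = \left(-147 + \left(12 - 1600\right)\right) \left(-58\right) = \left(-147 - 1588\right) \left(-58\right) = \left(-1735\right) \left(-58\right) = 100630$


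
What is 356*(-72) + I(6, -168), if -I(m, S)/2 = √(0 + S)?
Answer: -25632 - 4*I*√42 ≈ -25632.0 - 25.923*I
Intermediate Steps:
I(m, S) = -2*√S (I(m, S) = -2*√(0 + S) = -2*√S)
356*(-72) + I(6, -168) = 356*(-72) - 4*I*√42 = -25632 - 4*I*√42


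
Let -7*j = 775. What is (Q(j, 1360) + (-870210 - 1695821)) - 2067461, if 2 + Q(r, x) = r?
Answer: -32435233/7 ≈ -4.6336e+6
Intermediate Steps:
j = -775/7 (j = -⅐*775 = -775/7 ≈ -110.71)
Q(r, x) = -2 + r
(Q(j, 1360) + (-870210 - 1695821)) - 2067461 = ((-2 - 775/7) + (-870210 - 1695821)) - 2067461 = (-789/7 - 2566031) - 2067461 = -17963006/7 - 2067461 = -32435233/7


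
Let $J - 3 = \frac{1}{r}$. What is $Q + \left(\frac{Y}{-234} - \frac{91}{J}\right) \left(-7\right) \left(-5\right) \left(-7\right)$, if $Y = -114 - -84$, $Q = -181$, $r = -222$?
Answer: $\frac{5357750}{741} \approx 7230.4$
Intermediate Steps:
$J = \frac{665}{222}$ ($J = 3 + \frac{1}{-222} = 3 - \frac{1}{222} = \frac{665}{222} \approx 2.9955$)
$Y = -30$ ($Y = -114 + 84 = -30$)
$Q + \left(\frac{Y}{-234} - \frac{91}{J}\right) \left(-7\right) \left(-5\right) \left(-7\right) = -181 + \left(- \frac{30}{-234} - \frac{91}{\frac{665}{222}}\right) \left(-7\right) \left(-5\right) \left(-7\right) = -181 + \left(\left(-30\right) \left(- \frac{1}{234}\right) - \frac{2886}{95}\right) 35 \left(-7\right) = -181 + \left(\frac{5}{39} - \frac{2886}{95}\right) \left(-245\right) = -181 - - \frac{5491871}{741} = -181 + \frac{5491871}{741} = \frac{5357750}{741}$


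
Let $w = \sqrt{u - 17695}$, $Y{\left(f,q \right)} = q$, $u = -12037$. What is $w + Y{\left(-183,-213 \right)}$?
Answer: $-213 + 2 i \sqrt{7433} \approx -213.0 + 172.43 i$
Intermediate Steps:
$w = 2 i \sqrt{7433}$ ($w = \sqrt{-12037 - 17695} = \sqrt{-29732} = 2 i \sqrt{7433} \approx 172.43 i$)
$w + Y{\left(-183,-213 \right)} = 2 i \sqrt{7433} - 213 = -213 + 2 i \sqrt{7433}$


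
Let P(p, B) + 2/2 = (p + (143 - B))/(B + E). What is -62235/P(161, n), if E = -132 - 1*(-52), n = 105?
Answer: -518625/58 ≈ -8941.8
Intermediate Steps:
E = -80 (E = -132 + 52 = -80)
P(p, B) = -1 + (143 + p - B)/(-80 + B) (P(p, B) = -1 + (p + (143 - B))/(B - 80) = -1 + (143 + p - B)/(-80 + B))
-62235/P(161, n) = -62235*(-80 + 105)/(223 + 161 - 2*105) = -62235*25/(223 + 161 - 210) = -62235/((1/25)*174) = -62235/174/25 = -62235*25/174 = -518625/58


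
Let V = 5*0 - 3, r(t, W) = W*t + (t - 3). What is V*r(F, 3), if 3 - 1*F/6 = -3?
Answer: -423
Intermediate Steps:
F = 36 (F = 18 - 6*(-3) = 18 + 18 = 36)
r(t, W) = -3 + t + W*t (r(t, W) = W*t + (-3 + t) = -3 + t + W*t)
V = -3 (V = 0 - 3 = -3)
V*r(F, 3) = -3*(-3 + 36 + 3*36) = -3*(-3 + 36 + 108) = -3*141 = -423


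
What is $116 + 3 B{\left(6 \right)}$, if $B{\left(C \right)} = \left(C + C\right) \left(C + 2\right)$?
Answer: $404$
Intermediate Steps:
$B{\left(C \right)} = 2 C \left(2 + C\right)$
$116 + 3 B{\left(6 \right)} = 116 + 3 \cdot 2 \cdot 6 \left(2 + 6\right) = 116 + 3 \cdot 2 \cdot 6 \cdot 8 = 116 + 3 \cdot 96 = 116 + 288 = 404$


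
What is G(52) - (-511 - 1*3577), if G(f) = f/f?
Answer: 4089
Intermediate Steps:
G(f) = 1
G(52) - (-511 - 1*3577) = 1 - (-511 - 1*3577) = 1 - (-511 - 3577) = 1 - 1*(-4088) = 1 + 4088 = 4089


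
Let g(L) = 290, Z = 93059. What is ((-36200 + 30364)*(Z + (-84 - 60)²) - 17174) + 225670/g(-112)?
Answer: -19259596459/29 ≈ -6.6412e+8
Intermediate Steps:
((-36200 + 30364)*(Z + (-84 - 60)²) - 17174) + 225670/g(-112) = ((-36200 + 30364)*(93059 + (-84 - 60)²) - 17174) + 225670/290 = (-5836*(93059 + (-144)²) - 17174) + 225670*(1/290) = (-5836*(93059 + 20736) - 17174) + 22567/29 = (-5836*113795 - 17174) + 22567/29 = (-664107620 - 17174) + 22567/29 = -664124794 + 22567/29 = -19259596459/29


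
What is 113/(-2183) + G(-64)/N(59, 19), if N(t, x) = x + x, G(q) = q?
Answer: -72003/41477 ≈ -1.7360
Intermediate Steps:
N(t, x) = 2*x
113/(-2183) + G(-64)/N(59, 19) = 113/(-2183) - 64/(2*19) = 113*(-1/2183) - 64/38 = -113/2183 - 64*1/38 = -113/2183 - 32/19 = -72003/41477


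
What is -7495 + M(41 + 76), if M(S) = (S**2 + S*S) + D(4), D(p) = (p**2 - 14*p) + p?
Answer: 19847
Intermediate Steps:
D(p) = p**2 - 13*p
M(S) = -36 + 2*S**2 (M(S) = (S**2 + S*S) + 4*(-13 + 4) = (S**2 + S**2) + 4*(-9) = 2*S**2 - 36 = -36 + 2*S**2)
-7495 + M(41 + 76) = -7495 + (-36 + 2*(41 + 76)**2) = -7495 + (-36 + 2*117**2) = -7495 + (-36 + 2*13689) = -7495 + (-36 + 27378) = -7495 + 27342 = 19847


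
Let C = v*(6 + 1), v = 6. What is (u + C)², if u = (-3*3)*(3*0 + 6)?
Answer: 144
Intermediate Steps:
u = -54 (u = -9*(0 + 6) = -9*6 = -54)
C = 42 (C = 6*(6 + 1) = 6*7 = 42)
(u + C)² = (-54 + 42)² = (-12)² = 144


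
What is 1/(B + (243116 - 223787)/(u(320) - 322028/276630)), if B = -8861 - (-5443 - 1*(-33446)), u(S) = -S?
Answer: -44421814/1640239241931 ≈ -2.7083e-5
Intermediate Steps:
B = -36864 (B = -8861 - (-5443 + 33446) = -8861 - 1*28003 = -8861 - 28003 = -36864)
1/(B + (243116 - 223787)/(u(320) - 322028/276630)) = 1/(-36864 + (243116 - 223787)/(-1*320 - 322028/276630)) = 1/(-36864 + 19329/(-320 - 322028*1/276630)) = 1/(-36864 + 19329/(-320 - 161014/138315)) = 1/(-36864 + 19329/(-44421814/138315)) = 1/(-36864 + 19329*(-138315/44421814)) = 1/(-36864 - 2673490635/44421814) = 1/(-1640239241931/44421814) = -44421814/1640239241931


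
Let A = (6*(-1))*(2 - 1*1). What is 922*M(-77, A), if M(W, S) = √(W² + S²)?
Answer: 922*√5965 ≈ 71209.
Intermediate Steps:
A = -6 (A = -6*(2 - 1) = -6*1 = -6)
M(W, S) = √(S² + W²)
922*M(-77, A) = 922*√((-6)² + (-77)²) = 922*√(36 + 5929) = 922*√5965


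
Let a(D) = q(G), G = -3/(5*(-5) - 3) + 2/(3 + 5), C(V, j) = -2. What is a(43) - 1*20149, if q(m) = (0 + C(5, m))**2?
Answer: -20145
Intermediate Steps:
G = 5/14 (G = -3/(-25 - 3) + 2/8 = -3/(-28) + 2*(1/8) = -3*(-1/28) + 1/4 = 3/28 + 1/4 = 5/14 ≈ 0.35714)
q(m) = 4 (q(m) = (0 - 2)**2 = (-2)**2 = 4)
a(D) = 4
a(43) - 1*20149 = 4 - 1*20149 = 4 - 20149 = -20145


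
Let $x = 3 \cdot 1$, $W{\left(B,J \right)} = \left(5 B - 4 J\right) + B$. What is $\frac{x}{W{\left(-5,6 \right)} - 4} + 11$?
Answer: $\frac{635}{58} \approx 10.948$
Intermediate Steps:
$W{\left(B,J \right)} = - 4 J + 6 B$ ($W{\left(B,J \right)} = \left(- 4 J + 5 B\right) + B = - 4 J + 6 B$)
$x = 3$
$\frac{x}{W{\left(-5,6 \right)} - 4} + 11 = \frac{3}{\left(\left(-4\right) 6 + 6 \left(-5\right)\right) - 4} + 11 = \frac{3}{\left(-24 - 30\right) - 4} + 11 = \frac{3}{-54 - 4} + 11 = \frac{3}{-58} + 11 = 3 \left(- \frac{1}{58}\right) + 11 = - \frac{3}{58} + 11 = \frac{635}{58}$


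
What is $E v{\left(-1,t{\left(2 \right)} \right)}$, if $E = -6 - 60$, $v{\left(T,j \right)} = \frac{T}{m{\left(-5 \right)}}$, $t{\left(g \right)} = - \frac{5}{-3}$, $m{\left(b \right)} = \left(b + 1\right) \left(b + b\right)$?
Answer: $\frac{33}{20} \approx 1.65$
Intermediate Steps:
$m{\left(b \right)} = 2 b \left(1 + b\right)$ ($m{\left(b \right)} = \left(1 + b\right) 2 b = 2 b \left(1 + b\right)$)
$t{\left(g \right)} = \frac{5}{3}$ ($t{\left(g \right)} = \left(-5\right) \left(- \frac{1}{3}\right) = \frac{5}{3}$)
$v{\left(T,j \right)} = \frac{T}{40}$ ($v{\left(T,j \right)} = \frac{T}{2 \left(-5\right) \left(1 - 5\right)} = \frac{T}{2 \left(-5\right) \left(-4\right)} = \frac{T}{40}$)
$E = -66$ ($E = -6 - 60 = -66$)
$E v{\left(-1,t{\left(2 \right)} \right)} = - 66 \cdot \frac{1}{40} \left(-1\right) = \left(-66\right) \left(- \frac{1}{40}\right) = \frac{33}{20}$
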